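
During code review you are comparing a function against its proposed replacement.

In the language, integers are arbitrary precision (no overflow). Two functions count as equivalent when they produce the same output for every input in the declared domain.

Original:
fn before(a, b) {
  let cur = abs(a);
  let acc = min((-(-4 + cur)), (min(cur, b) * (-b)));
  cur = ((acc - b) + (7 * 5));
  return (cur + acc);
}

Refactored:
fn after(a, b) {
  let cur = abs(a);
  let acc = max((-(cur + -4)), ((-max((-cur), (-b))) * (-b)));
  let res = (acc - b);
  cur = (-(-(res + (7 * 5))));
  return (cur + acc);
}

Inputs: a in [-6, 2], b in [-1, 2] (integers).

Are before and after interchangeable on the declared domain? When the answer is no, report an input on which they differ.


The rewrite breaks on a=-6, b=-1, where the results are 32 and 34.
before: cur becomes 6; next acc becomes -2; next cur becomes 34; next final value 32
after: cur becomes 6; next acc becomes -1; next res becomes 0; next cur becomes 35; next final value 34
verdict: not equivalent; witness: a=-6, b=-1


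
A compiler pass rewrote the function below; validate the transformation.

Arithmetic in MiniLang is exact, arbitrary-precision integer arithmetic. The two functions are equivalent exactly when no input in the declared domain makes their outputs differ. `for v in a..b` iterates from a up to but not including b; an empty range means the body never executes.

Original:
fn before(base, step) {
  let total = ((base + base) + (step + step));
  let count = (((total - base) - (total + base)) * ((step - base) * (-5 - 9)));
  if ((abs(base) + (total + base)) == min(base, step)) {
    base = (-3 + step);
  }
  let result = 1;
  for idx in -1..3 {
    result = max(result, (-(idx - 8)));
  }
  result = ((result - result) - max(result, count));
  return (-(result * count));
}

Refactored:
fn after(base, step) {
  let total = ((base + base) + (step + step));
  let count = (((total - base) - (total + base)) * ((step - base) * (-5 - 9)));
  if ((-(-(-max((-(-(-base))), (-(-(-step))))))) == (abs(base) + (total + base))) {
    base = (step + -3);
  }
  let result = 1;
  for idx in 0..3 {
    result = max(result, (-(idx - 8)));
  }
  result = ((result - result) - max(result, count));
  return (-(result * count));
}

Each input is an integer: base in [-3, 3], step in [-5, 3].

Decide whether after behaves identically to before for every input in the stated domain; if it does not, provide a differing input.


There is a counterexample at base=-3, step=-2: -756 on one side, -672 on the other.
before: total := -10 | count := -84 | ((abs(base) + (total + base)) == min(base, step)): false | result := 1 | iter idx=-1: | result := 9 | iter idx=0: | result := 9 | iter idx=1: | result := 9 | iter idx=2: | result := 9 | result := -9 | result -756
after: total := -10 | count := -84 | ((-(-(-max((-(-(-base))), (-(-(-step))))))) == (abs(base) + (total + base))): false | result := 1 | iter idx=0: | result := 8 | iter idx=1: | result := 8 | iter idx=2: | result := 8 | result := -8 | result -672
verdict: not equivalent; witness: base=-3, step=-2


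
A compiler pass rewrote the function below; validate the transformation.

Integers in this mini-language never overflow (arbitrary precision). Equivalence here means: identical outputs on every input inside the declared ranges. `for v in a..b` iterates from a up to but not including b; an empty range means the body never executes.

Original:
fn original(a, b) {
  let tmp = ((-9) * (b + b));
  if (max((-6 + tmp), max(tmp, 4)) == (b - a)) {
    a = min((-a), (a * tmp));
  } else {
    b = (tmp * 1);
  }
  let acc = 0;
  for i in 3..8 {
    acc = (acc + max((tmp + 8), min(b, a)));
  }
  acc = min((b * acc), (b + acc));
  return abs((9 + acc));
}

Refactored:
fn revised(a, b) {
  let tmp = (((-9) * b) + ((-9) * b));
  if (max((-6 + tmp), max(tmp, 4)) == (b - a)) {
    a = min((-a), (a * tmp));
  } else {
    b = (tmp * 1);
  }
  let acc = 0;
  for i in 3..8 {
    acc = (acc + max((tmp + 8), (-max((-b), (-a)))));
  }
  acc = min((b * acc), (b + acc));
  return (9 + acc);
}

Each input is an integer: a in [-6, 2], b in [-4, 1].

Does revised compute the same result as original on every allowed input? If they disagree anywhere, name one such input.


Evaluate both at a=-6, b=1.
original: tmp := -18 | (max((-6 + tmp), max(tmp, 4)) == (b - a)): false | b := -18 | acc := 0 | iter i=3: | acc := -10 | iter i=4: | acc := -20 | iter i=5: | acc := -30 | iter i=6: | acc := -40 | iter i=7: | acc := -50 | acc := -68 | result 59
revised: tmp := -18 | (max((-6 + tmp), max(tmp, 4)) == (b - a)): false | b := -18 | acc := 0 | iter i=3: | acc := -10 | iter i=4: | acc := -20 | iter i=5: | acc := -30 | iter i=6: | acc := -40 | iter i=7: | acc := -50 | acc := -68 | result -59
59 vs -59 — the two versions disagree here.
verdict: not equivalent; witness: a=-6, b=1


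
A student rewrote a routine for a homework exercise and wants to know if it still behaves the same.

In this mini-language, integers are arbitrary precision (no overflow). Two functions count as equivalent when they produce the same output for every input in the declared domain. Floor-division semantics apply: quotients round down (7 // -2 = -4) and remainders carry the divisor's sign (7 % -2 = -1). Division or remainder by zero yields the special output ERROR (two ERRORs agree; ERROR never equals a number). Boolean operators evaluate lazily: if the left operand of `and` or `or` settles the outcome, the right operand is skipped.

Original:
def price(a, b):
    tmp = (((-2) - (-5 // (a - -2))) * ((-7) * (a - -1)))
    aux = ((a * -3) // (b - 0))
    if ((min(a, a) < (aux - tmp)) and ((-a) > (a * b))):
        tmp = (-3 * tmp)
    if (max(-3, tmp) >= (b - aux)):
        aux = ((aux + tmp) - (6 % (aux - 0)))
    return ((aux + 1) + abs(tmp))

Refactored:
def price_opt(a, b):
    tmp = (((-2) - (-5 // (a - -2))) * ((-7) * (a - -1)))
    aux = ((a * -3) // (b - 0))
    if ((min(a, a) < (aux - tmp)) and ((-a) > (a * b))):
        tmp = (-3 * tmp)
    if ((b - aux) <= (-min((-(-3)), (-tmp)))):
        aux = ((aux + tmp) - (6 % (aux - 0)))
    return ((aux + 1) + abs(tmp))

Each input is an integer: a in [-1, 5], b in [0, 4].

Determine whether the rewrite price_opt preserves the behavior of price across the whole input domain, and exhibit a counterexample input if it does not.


The two versions differ — the changes include min/max/abs usage differs; and comparison usage differs.
Spot check at a=2, b=0 — price: tmp=0, then a zero divisor aborts: ERROR. price_opt: tmp=0, then a zero divisor aborts: ERROR. Both give ERROR.
Checked all 35 inputs in the declared domain: the outputs agree on every one.
verdict: equivalent


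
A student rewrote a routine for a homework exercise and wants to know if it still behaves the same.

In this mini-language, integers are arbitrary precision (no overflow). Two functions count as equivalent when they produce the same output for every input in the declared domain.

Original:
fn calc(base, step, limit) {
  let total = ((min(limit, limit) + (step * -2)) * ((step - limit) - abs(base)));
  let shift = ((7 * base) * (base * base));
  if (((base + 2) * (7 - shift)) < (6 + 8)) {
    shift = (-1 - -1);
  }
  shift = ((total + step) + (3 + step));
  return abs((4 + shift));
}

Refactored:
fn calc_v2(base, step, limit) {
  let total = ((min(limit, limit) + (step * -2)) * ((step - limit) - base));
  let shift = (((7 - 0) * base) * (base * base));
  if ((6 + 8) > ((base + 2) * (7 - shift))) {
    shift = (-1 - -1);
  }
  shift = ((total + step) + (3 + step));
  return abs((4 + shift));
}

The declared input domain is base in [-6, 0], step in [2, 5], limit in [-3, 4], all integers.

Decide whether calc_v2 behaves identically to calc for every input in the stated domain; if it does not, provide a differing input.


Not equivalent: base=-6, step=2, limit=-3 separates them (18 vs 66).
calc: total=7, then shift=-1512, then (((base + 2) * (7 - shift)) < (6 + 8)) is true, then shift=0, then shift=14, then returns 18
calc_v2: total=-77, then shift=-1512, then ((6 + 8) > ((base + 2) * (7 - shift))) is true, then shift=0, then shift=-70, then returns 66
verdict: not equivalent; witness: base=-6, step=2, limit=-3


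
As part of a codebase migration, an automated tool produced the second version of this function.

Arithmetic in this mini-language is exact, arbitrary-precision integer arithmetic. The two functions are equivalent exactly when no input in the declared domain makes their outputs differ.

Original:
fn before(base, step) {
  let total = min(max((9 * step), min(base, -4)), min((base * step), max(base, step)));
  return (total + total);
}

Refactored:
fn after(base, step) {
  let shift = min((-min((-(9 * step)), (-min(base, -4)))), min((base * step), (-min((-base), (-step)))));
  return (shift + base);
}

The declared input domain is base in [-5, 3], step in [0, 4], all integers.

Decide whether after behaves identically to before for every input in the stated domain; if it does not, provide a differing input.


Input base=-5, step=0: 0 from before versus -5 from after.
verdict: not equivalent; witness: base=-5, step=0


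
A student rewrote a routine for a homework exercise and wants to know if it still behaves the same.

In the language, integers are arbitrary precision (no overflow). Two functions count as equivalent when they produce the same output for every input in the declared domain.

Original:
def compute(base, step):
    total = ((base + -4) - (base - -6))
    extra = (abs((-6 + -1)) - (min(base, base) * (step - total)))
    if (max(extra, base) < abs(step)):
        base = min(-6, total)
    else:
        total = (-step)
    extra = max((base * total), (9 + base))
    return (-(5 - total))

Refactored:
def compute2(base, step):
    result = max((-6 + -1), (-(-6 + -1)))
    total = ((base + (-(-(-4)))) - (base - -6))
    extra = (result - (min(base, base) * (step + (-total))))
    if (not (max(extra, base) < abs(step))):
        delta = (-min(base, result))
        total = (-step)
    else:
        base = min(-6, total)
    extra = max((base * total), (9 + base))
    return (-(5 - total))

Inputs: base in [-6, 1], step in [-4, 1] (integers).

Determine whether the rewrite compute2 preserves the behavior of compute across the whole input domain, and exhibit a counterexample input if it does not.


Behavior is preserved: although local variable names differ; also min/max/abs usage differs; also boolean connective usage differs; also arithmetic usage differs; also statement counts differ; also constant usage differs, the outputs never diverge.
One worked example (base=-6, step=-2) — compute: total becomes -10; next extra becomes 55; next (max(extra, base) < abs(step)) evaluates to false; next total becomes 2; next extra becomes 3; next final value -3; compute2: result becomes 7; next total becomes -10; next extra becomes 55; next (not (max(extra, base) < abs(step))) evaluates to true; next delta becomes 6; next total becomes 2; next extra becomes 3; next final value -3; agreement on -3.
Across all 48 domain points the two functions coincide.
verdict: equivalent


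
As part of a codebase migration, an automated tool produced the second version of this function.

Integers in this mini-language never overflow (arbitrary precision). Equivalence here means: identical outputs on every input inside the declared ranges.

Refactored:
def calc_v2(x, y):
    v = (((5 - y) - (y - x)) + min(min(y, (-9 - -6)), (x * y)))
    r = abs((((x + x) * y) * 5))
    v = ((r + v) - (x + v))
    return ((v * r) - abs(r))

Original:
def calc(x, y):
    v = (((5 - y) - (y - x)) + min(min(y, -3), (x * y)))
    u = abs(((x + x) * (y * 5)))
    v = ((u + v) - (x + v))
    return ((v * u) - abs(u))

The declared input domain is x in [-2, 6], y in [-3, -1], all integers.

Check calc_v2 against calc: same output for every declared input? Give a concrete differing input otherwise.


The two versions differ — the changes include constant usage differs; and local variable names differ; and arithmetic usage differs.
Tracing x=3, y=-3: calc: v = 5; u = 90; v = 87; return 7740 | calc_v2: v = 5; r = 90; v = 87; return 7740 — matching result 7740.
Checked all 27 inputs in the declared domain: the outputs agree on every one.
verdict: equivalent


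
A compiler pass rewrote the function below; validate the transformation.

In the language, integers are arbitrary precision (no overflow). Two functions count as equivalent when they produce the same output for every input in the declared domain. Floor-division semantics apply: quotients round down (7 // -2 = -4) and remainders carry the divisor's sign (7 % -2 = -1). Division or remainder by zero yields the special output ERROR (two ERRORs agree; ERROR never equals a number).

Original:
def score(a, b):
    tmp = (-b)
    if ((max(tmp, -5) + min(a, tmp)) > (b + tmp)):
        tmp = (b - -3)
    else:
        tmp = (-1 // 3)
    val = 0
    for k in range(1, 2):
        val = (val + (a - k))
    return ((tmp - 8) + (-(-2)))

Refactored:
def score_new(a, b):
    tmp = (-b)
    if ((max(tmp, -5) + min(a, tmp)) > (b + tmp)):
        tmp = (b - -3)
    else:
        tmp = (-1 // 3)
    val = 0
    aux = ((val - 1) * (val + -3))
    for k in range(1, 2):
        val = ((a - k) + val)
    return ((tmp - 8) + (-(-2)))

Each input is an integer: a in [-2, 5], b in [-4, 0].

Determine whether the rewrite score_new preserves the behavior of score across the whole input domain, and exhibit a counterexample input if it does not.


Changes here: statement counts differ; constant usage differs; arithmetic usage differs; local variable names differ; the full 40-point sweep finds no disagreement.
verdict: equivalent


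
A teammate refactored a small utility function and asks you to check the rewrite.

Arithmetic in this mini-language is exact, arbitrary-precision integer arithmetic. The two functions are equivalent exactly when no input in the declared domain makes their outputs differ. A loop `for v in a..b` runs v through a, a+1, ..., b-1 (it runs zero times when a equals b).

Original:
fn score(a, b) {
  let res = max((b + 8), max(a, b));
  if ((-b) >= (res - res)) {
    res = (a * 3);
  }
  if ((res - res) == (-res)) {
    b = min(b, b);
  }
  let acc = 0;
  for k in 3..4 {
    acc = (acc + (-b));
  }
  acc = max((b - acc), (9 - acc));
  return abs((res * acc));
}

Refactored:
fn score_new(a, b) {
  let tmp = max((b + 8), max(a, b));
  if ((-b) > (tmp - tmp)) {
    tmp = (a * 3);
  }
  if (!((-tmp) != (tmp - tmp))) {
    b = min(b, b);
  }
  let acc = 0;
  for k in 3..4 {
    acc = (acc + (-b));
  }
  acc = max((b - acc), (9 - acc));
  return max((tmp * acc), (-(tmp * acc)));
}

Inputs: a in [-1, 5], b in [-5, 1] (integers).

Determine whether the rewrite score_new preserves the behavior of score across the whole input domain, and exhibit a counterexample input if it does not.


At a=-1, b=0: score gives 27, score_new gives 72.
verdict: not equivalent; witness: a=-1, b=0


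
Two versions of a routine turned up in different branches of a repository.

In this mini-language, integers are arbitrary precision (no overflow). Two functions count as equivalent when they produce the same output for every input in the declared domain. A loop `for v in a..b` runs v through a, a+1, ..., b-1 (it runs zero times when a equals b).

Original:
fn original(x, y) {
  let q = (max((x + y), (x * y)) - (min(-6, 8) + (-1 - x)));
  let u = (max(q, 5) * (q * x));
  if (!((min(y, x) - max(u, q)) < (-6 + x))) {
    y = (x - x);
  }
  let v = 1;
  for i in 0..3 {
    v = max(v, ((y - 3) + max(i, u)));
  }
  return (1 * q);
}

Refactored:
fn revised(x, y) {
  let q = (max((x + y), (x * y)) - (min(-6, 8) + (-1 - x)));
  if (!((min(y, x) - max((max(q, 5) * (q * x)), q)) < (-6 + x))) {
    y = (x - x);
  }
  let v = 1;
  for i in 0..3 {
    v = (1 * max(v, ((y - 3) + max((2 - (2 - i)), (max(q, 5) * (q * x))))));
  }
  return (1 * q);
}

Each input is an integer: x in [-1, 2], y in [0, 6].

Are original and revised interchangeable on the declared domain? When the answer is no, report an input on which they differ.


The two are interchangeable: arithmetic usage differs, plus min/max/abs usage differs, plus local variable names differ, plus constant usage differs, plus statement counts differ, and every declared input agrees.
Tracing x=1, y=6: original: q := 15 | u := 225 | (!((min(y, x) - max(u, q)) < (-6 + x))): false | v := 1 | iter i=0: | v := 228 | iter i=1: | v := 228 | iter i=2: | v := 228 | result 15 | revised: q := 15 | (!((min(y, x) - max((max(q, 5) * (q * x)), q)) < (-6 + x))): false | v := 1 | iter i=0: | v := 228 | iter i=1: | v := 228 | iter i=2: | v := 228 | result 15 — matching result 15.
Sweeping the whole domain (28 inputs) finds no disagreement.
verdict: equivalent


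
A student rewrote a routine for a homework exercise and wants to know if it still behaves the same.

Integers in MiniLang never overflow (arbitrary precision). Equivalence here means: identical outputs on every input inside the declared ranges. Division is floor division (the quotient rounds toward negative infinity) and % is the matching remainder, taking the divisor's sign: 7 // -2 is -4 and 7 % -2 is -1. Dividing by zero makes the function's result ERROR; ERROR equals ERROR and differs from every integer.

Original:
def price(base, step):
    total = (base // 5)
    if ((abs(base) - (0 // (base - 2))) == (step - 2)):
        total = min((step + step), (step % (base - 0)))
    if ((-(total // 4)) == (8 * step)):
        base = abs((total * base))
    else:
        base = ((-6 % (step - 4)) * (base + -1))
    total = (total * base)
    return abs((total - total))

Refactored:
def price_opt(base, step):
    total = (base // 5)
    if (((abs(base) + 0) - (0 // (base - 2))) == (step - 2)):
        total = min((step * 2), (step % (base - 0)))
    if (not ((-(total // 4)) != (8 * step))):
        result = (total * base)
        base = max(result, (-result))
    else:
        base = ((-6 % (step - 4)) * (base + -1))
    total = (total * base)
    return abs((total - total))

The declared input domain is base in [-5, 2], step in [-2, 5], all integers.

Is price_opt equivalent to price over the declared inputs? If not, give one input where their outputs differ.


Although local variable names differ, boolean connective usage differs, min/max/abs usage differs, constant usage differs, comparison usage differs, arithmetic usage differs, statement counts differ, 64/64 inputs agree.
verdict: equivalent


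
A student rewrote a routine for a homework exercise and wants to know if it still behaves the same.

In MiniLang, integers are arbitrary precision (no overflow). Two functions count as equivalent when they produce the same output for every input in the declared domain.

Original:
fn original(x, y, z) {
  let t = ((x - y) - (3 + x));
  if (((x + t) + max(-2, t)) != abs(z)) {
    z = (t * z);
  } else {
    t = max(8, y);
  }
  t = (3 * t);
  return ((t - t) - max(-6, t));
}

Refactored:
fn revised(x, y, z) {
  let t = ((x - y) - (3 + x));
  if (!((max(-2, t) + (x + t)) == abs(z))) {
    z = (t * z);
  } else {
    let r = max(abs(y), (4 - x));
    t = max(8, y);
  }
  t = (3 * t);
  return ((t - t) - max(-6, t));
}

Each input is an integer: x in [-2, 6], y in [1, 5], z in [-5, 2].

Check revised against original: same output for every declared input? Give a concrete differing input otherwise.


Reading the diff, among the changes: local variable names differ, plus constant usage differs, plus boolean connective usage differs, plus statement counts differ, plus min/max/abs usage differs, plus comparison usage differs, plus arithmetic usage differs.
One worked example (x=4, y=3, z=-3) — original: t := -6 | (((x + t) + max(-2, t)) != abs(z)): true | z := 18 | t := -18 | result 6; revised: t := -6 | (!((max(-2, t) + (x + t)) == abs(z))): true | z := 18 | t := -18 | result 6; agreement on 6.
An exhaustive pass over the 360 declared inputs shows identical outputs.
verdict: equivalent


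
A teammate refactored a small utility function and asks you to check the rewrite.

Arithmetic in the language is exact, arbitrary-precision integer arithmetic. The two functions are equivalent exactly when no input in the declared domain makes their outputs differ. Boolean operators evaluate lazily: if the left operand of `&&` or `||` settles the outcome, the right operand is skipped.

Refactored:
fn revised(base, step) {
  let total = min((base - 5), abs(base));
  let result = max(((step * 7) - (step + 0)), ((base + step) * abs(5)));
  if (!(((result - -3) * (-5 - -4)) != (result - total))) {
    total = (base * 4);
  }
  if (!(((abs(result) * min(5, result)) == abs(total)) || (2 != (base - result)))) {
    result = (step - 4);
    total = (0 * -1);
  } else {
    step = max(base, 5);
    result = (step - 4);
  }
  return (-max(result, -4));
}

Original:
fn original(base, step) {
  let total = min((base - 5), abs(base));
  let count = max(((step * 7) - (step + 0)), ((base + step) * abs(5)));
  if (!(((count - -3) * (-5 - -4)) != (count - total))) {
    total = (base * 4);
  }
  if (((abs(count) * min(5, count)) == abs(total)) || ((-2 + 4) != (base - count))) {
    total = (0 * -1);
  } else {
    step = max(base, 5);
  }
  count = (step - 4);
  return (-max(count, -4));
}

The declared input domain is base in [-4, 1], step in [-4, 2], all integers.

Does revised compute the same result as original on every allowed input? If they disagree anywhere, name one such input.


Evaluate both at base=-4, step=-4.
original: total := -9 | count := -24 | (!(((count - -3) * (-5 - -4)) != (count - total))): false | (((abs(count) * min(5, count)) == abs(total)) || ((-2 + 4) != (base - count))): true | total := 0 | count := -8 | result 4
revised: total := -9 | result := -24 | (!(((result - -3) * (-5 - -4)) != (result - total))): false | (!(((abs(result) * min(5, result)) == abs(total)) || (2 != (base - result)))): false | step := 5 | result := 1 | result -1
4 != -1, so the rewrite changes behavior.
verdict: not equivalent; witness: base=-4, step=-4


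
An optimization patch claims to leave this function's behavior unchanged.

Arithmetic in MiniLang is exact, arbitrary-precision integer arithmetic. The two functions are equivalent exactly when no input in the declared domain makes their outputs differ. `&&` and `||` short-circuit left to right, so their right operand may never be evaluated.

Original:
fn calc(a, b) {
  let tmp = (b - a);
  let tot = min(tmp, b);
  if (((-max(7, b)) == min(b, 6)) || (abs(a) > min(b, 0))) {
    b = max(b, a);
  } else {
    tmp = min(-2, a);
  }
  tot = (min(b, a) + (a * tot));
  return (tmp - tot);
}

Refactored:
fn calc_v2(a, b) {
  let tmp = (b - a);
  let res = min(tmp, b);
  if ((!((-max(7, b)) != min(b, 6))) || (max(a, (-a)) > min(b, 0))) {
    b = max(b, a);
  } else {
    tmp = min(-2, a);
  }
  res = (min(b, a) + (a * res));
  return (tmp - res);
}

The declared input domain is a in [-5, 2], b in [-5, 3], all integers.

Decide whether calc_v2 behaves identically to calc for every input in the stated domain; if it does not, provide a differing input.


The two versions differ — the changes include min/max/abs usage differs, plus local variable names differ, plus boolean connective usage differs, plus comparison usage differs.
As a probe, take a=1, b=-3: calc runs tmp = -4; tot = -4; (((-max(7, b)) == min(b, 6)) || (abs(a) > min(b, 0))) -> true; b = 1; tot = -3; return -1; calc_v2 runs tmp = -4; res = -4; ((!((-max(7, b)) != min(b, 6))) || (max(a, (-a)) > min(b, 0))) -> true; b = 1; res = -3; return -1; both end at -1.
Every one of the 72 inputs gives matching results.
verdict: equivalent


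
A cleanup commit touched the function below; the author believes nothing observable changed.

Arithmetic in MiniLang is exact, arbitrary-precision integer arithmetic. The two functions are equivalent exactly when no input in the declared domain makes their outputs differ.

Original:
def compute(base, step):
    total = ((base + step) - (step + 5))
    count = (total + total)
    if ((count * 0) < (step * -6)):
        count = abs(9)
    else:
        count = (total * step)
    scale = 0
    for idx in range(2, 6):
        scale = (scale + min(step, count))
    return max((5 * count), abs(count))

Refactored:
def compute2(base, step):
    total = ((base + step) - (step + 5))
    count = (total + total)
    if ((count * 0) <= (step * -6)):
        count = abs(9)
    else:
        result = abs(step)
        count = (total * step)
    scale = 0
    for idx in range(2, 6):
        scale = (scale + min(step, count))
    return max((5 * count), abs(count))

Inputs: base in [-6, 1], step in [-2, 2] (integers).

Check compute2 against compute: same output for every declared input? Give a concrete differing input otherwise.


Consider the input base=-6, step=0.
compute: total=-11, then count=-22, then ((count * 0) < (step * -6)) is false, then count=0, then scale=0, then (idx=2), then scale=0, then (idx=3), then scale=0, then (idx=4), then scale=0, then (idx=5), then scale=0, then returns 0
compute2: total=-11, then count=-22, then ((count * 0) <= (step * -6)) is true, then count=9, then scale=0, then (idx=2), then scale=0, then (idx=3), then scale=0, then (idx=4), then scale=0, then (idx=5), then scale=0, then returns 45
0 against 45: the behavior changed.
verdict: not equivalent; witness: base=-6, step=0


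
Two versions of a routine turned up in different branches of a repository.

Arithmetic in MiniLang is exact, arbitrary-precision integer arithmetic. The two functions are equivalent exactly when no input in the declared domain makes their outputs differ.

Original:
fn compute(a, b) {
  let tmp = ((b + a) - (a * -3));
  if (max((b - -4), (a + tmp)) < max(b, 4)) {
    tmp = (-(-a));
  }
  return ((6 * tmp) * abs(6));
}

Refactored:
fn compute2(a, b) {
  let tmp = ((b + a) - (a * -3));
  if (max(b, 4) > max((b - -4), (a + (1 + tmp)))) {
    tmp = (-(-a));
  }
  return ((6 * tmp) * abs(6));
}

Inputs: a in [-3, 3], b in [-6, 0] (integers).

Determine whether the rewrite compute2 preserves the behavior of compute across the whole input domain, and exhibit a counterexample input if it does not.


At a=1, b=-2: compute gives 36, compute2 gives 72.
verdict: not equivalent; witness: a=1, b=-2


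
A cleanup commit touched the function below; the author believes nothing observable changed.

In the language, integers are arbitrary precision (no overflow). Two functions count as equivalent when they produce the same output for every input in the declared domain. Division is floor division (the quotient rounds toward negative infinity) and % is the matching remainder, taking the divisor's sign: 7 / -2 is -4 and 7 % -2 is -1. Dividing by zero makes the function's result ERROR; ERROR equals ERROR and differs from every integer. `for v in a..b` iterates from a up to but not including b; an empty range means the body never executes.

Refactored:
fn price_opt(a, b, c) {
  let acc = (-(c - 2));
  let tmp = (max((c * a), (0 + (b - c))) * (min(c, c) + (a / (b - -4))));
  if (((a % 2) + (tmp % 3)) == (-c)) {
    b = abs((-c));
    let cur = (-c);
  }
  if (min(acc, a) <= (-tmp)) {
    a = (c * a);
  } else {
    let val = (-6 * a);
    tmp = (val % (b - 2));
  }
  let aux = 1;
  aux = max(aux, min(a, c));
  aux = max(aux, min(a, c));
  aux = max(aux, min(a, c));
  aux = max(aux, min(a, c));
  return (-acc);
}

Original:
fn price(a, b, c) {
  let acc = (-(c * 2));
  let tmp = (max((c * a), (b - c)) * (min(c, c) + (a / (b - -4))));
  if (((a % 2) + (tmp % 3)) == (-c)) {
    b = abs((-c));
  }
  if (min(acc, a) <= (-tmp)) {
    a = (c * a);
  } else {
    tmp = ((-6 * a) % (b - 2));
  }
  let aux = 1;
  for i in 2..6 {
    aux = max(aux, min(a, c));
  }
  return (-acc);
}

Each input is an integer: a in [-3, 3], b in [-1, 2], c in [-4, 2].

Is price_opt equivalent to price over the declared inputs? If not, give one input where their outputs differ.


The rewrite breaks on a=-3, b=-1, c=-4, where the results are -8 and -6.
price: acc=8, then tmp=-60, then (((a % 2) + (tmp % 3)) == (-c)) is false, then (min(acc, a) <= (-tmp)) is true, then a=12, then aux=1, then (i=2), then aux=1, then (i=3), then aux=1, then (i=4), then aux=1, then (i=5), then aux=1, then returns -8
price_opt: acc=6, then tmp=-60, then (((a % 2) + (tmp % 3)) == (-c)) is false, then (min(acc, a) <= (-tmp)) is true, then a=12, then aux=1, then aux=1, then aux=1, then aux=1, then aux=1, then returns -6
verdict: not equivalent; witness: a=-3, b=-1, c=-4


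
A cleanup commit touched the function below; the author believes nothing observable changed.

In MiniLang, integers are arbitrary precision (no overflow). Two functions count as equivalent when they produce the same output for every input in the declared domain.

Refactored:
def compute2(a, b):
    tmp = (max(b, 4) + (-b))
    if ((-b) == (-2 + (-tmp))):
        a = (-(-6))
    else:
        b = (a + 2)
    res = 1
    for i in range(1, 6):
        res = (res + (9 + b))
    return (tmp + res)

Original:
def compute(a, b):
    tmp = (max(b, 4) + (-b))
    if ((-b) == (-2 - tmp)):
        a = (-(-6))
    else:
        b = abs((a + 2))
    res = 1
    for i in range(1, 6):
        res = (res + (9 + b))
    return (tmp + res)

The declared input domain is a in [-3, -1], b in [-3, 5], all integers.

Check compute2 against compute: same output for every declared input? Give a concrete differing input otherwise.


Not equivalent: a=-3, b=-3 separates them (58 vs 48).
compute: tmp=7, then ((-b) == (-2 - tmp)) is false, then b=1, then res=1, then (i=1), then res=11, then (i=2), then res=21, then (i=3), then res=31, then (i=4), then res=41, then (i=5), then res=51, then returns 58
compute2: tmp=7, then ((-b) == (-2 + (-tmp))) is false, then b=-1, then res=1, then (i=1), then res=9, then (i=2), then res=17, then (i=3), then res=25, then (i=4), then res=33, then (i=5), then res=41, then returns 48
verdict: not equivalent; witness: a=-3, b=-3


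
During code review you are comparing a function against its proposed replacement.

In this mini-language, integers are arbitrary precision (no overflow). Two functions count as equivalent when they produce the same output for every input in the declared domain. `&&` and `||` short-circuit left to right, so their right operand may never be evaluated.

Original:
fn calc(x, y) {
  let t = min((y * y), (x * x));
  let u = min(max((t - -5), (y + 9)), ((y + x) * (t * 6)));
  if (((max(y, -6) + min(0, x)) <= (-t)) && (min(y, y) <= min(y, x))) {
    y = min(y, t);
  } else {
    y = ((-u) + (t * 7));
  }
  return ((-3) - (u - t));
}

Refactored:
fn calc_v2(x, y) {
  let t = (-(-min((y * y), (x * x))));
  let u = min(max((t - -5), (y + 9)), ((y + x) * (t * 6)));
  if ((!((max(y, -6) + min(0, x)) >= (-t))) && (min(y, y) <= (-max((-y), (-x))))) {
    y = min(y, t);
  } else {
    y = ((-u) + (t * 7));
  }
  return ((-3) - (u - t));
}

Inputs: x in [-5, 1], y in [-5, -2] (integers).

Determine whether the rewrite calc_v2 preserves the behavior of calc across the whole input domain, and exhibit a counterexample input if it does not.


Equivalent. Whatever the rewrite altered, no input in the stated domain can expose a difference.
Every one of the 28 inputs gives matching results.
Spot check at x=0, y=-3 — calc: t = 0; u = 0; (((max(y, -6) + min(0, x)) <= (-t)) && (min(y, y) <= min(y, x))) -> true; y = -3; return -3. calc_v2: t = 0; u = 0; ((!((max(y, -6) + min(0, x)) >= (-t))) && (min(y, y) <= (-max((-y), (-x))))) -> true; y = -3; return -3. Both give -3.
verdict: equivalent


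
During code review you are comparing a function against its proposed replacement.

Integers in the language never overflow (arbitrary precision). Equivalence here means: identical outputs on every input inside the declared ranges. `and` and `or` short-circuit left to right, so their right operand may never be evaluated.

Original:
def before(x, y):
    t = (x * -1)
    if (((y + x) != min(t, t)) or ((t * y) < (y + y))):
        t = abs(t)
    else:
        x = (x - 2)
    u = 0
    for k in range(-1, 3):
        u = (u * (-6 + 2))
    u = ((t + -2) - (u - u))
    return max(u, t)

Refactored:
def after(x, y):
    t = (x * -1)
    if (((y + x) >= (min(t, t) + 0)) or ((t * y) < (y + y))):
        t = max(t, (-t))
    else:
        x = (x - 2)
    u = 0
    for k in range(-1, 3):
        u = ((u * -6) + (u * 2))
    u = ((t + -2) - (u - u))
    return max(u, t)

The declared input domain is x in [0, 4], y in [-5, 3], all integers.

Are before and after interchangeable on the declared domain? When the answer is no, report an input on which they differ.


Evaluate both at x=1, y=-5.
before: t=-1, then (((y + x) != min(t, t)) or ((t * y) < (y + y))) is true, then t=1, then u=0, then (k=-1), then u=0, then (k=0), then u=0, then (k=1), then u=0, then (k=2), then u=0, then u=-1, then returns 1
after: t=-1, then (((y + x) >= (min(t, t) + 0)) or ((t * y) < (y + y))) is false, then x=-1, then u=0, then (k=-1), then u=0, then (k=0), then u=0, then (k=1), then u=0, then (k=2), then u=0, then u=-3, then returns -1
1 vs -1 — the two versions disagree here.
verdict: not equivalent; witness: x=1, y=-5


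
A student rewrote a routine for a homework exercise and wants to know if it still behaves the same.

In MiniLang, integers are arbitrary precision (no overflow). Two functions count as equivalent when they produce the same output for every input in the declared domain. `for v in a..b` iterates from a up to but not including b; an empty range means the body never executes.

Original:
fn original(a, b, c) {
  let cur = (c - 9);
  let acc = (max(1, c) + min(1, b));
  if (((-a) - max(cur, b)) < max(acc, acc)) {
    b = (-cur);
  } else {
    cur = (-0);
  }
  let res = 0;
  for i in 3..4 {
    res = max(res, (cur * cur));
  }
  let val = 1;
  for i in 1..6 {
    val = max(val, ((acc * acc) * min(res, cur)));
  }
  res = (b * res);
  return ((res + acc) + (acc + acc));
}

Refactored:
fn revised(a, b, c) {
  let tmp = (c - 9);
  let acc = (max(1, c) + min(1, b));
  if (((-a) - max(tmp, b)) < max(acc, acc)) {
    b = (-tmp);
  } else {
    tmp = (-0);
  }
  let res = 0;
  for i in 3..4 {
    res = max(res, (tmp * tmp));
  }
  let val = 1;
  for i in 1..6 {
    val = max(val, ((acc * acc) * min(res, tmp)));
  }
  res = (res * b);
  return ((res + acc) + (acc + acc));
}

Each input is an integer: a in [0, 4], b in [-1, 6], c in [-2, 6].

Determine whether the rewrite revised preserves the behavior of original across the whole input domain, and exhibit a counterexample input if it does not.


Equivalent — the differences include local variable names differ, yet no declared input distinguishes the two.
Spot check at a=2, b=6, c=2 — original: cur=-7, then acc=3, then (((-a) - max(cur, b)) < max(acc, acc)) is true, then b=7, then res=0, then (i=3), then res=49, then val=1, then (i=1), then val=1, then (i=2), then val=1, then (i=3), then val=1, then (i=4), then val=1, then (i=5), then val=1, then res=343, then returns 352. revised: tmp=-7, then acc=3, then (((-a) - max(tmp, b)) < max(acc, acc)) is true, then b=7, then res=0, then (i=3), then res=49, then val=1, then (i=1), then val=1, then (i=2), then val=1, then (i=3), then val=1, then (i=4), then val=1, then (i=5), then val=1, then res=343, then returns 352. Both give 352.
An exhaustive pass over the 360 declared inputs shows identical outputs.
verdict: equivalent


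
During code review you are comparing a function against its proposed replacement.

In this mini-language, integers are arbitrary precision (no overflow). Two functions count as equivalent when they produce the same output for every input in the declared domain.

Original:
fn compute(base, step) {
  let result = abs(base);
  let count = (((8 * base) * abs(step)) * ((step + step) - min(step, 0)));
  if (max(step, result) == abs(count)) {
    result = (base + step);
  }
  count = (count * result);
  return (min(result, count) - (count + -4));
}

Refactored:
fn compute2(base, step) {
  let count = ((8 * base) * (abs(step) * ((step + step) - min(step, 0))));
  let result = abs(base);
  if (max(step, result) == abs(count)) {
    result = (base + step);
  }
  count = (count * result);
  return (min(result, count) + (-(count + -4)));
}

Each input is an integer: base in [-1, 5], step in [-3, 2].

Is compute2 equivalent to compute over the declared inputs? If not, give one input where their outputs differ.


This is a faithful refactor — arithmetic usage differs, but the computed results match everywhere.
As a probe, take base=1, step=1: compute runs result=1, then count=16, then (max(step, result) == abs(count)) is false, then count=16, then returns -11; compute2 runs count=16, then result=1, then (max(step, result) == abs(count)) is false, then count=16, then returns -11; both end at -11.
Checked all 42 inputs in the declared domain: the outputs agree on every one.
verdict: equivalent


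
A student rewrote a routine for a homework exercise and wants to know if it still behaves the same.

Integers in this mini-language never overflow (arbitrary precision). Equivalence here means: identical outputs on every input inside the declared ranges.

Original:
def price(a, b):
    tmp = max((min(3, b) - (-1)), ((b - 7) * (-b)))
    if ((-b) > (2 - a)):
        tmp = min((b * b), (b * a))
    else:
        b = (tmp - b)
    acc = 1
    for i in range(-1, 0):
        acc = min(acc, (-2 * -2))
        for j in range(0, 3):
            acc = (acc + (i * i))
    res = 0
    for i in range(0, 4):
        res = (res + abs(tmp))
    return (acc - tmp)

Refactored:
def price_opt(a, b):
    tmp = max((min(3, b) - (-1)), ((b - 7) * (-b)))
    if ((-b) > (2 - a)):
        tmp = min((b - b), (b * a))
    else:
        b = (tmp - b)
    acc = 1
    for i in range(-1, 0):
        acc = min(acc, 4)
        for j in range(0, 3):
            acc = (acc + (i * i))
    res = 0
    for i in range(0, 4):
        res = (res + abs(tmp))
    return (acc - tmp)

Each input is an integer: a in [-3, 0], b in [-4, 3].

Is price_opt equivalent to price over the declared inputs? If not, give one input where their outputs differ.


The rewrite breaks on a=-1, b=-4, where the results are 0 and 4.
price: tmp becomes -3; next ((-b) > (2 - a)) evaluates to true; next tmp becomes 4; next acc becomes 1; next at i=-1:; next acc becomes 1; next at j=0:; next acc becomes 2; next at j=1:; next acc becomes 3; next at j=2:; next acc becomes 4; next res becomes 0; next at i=0:; next res becomes 4; next at i=1:; next res becomes 8; next at i=2:; next res becomes 12; next at i=3:; next res becomes 16; next final value 0
price_opt: tmp becomes -3; next ((-b) > (2 - a)) evaluates to true; next tmp becomes 0; next acc becomes 1; next at i=-1:; next acc becomes 1; next at j=0:; next acc becomes 2; next at j=1:; next acc becomes 3; next at j=2:; next acc becomes 4; next res becomes 0; next at i=0:; next res becomes 0; next at i=1:; next res becomes 0; next at i=2:; next res becomes 0; next at i=3:; next res becomes 0; next final value 4
verdict: not equivalent; witness: a=-1, b=-4


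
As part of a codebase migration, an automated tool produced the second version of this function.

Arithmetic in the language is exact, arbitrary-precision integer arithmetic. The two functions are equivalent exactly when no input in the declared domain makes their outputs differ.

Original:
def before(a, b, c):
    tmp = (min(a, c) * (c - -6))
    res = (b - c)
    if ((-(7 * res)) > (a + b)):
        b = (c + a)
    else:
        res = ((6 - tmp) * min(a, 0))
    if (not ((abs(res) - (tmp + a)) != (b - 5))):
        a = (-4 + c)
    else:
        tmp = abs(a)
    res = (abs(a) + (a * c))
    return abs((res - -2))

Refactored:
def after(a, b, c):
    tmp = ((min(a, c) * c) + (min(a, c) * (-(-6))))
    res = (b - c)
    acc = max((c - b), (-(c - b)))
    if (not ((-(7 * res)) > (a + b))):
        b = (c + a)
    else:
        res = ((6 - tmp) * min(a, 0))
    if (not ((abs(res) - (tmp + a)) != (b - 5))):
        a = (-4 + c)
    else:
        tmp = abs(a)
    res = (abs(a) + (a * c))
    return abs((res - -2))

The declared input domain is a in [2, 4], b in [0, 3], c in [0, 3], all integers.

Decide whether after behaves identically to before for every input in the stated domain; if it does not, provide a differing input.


These are not equivalent — on a=2, b=3, c=0 the outputs split (6 vs 4).
before: tmp = 0; res = 3; ((-(7 * res)) > (a + b)) -> false; res = 0; (not ((abs(res) - (tmp + a)) != (b - 5))) -> true; a = -4; res = 4; return 6
after: tmp = 0; res = 3; acc = 3; (not ((-(7 * res)) > (a + b))) -> true; b = 2; (not ((abs(res) - (tmp + a)) != (b - 5))) -> false; tmp = 2; res = 2; return 4
verdict: not equivalent; witness: a=2, b=3, c=0
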